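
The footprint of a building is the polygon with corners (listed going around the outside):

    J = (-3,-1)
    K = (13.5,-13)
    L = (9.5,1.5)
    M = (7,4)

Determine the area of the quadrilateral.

114.375

Apply the surveyor's formula: 2A = Σ (x_i·y_{i+1} − x_{i+1}·y_i), indices taken mod 4.
Σ = (52.5) + (143.75) + (27.5) + (5) = 228.75
Area = |Σ|/2 = 114.375.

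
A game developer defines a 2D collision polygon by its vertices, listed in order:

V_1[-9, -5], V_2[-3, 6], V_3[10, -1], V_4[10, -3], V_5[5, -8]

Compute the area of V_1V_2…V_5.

154

Apply the surveyor's formula: 2A = Σ (x_i·y_{i+1} − x_{i+1}·y_i), indices taken mod 5.
Σ = (-69) + (-57) + (-20) + (-65) + (-97) = -308
Area = |Σ|/2 = 154.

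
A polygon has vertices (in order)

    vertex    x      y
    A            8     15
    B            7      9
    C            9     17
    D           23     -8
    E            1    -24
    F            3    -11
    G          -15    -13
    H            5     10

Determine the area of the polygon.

617.5

Cross-terms: -33, 38, -463, -544, 61, -204, -85, -5  ⇒  Σ = -1235
Area = |Σ|/2 = 617.5.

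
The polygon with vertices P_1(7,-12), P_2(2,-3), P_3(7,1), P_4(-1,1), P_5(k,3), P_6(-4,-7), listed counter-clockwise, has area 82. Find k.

The doubled signed area Σ (x_i y_{i+1} − x_{i+1} y_i) is linear in k.
With k=0 it equals 140; the coefficient of k is -8 (from the two edges through P_5).
So -8·k + 140 = 2·82 = 164 ⇒ k = -3.

-3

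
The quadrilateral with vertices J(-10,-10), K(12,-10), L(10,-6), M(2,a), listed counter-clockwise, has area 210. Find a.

9

The doubled signed area Σ (x_i y_{i+1} − x_{i+1} y_i) is linear in a.
With a=0 it equals 240; the coefficient of a is 20 (from the two edges through M).
So 20·a + 240 = 2·210 = 420 ⇒ a = 9.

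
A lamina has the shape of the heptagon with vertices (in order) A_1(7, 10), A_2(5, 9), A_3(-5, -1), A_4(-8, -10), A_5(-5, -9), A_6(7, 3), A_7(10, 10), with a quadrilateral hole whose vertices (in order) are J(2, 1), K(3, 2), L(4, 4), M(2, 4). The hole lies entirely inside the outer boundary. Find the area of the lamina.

Outer boundary:
Apply Gauss's area formula: 2A = Σ (x_i·y_{i+1} − x_{i+1}·y_i), indices taken mod 7.
A_1→A_2: (7)(9) − (5)(10) = 13
A_2→A_3: (5)(-1) − (-5)(9) = 40
A_3→A_4: (-5)(-10) − (-8)(-1) = 42
A_4→A_5: (-8)(-9) − (-5)(-10) = 22
A_5→A_6: (-5)(3) − (7)(-9) = 48
A_6→A_7: (7)(10) − (10)(3) = 40
A_7→A_1: (10)(10) − (7)(10) = 30
Σ = 235
Area = |Σ|/2 = 117.5.
Hole:
Apply the shoelace (surveyor's) formula: 2A = Σ (x_i·y_{i+1} − x_{i+1}·y_i), indices taken mod 4.
Σ = (1) + (4) + (8) + (-6) = 7
Area = |Σ|/2 = 3.5.
Net area = 117.5 − 3.5 = 114.

114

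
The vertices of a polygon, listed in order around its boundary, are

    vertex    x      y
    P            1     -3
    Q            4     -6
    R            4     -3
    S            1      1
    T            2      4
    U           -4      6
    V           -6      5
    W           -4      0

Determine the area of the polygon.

51.5

Apply Gauss's area formula: 2A = Σ (x_i·y_{i+1} − x_{i+1}·y_i), indices taken mod 8.
Cross-terms: 6, 12, 7, 2, 28, 16, 20, 12  ⇒  Σ = 103
Area = |Σ|/2 = 51.5.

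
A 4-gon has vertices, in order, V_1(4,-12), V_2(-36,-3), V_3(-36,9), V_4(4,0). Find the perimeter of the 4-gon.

|V_1V_2| = √((-40)² + (9)²) = √1681 = 41
|V_2V_3| = √((0)² + (12)²) = √144 = 12
|V_3V_4| = √((40)² + (-9)²) = √1681 = 41
|V_4V_1| = √((0)² + (-12)²) = √144 = 12
Perimeter = 41 + 12 + 41 + 12 = 106.

106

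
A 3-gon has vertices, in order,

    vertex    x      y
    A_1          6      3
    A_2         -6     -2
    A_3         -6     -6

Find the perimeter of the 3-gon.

|A_1A_2| = √((-12)² + (-5)²) = √169 = 13
|A_2A_3| = √((0)² + (-4)²) = √16 = 4
|A_3A_1| = √((12)² + (9)²) = √225 = 15
Perimeter = 13 + 4 + 15 = 32.

32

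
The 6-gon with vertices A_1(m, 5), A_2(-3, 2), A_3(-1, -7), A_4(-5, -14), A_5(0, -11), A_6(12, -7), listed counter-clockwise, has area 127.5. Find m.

Write out the shoelace sum; only the two edges meeting at A_1 involve m:
2·Area = [(12·5 − m·(-7)) + (m·2 − (-3)·5)] + 189
       = 9·m + 264 = 255
⇒ m = -1.

-1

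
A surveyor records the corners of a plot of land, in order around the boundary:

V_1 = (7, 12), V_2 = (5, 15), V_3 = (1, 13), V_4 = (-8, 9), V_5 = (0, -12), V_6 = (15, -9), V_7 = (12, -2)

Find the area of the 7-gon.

360

Σ = (45) + (50) + (113) + (96) + (180) + (78) + (158) = 720
Area = |Σ|/2 = 360.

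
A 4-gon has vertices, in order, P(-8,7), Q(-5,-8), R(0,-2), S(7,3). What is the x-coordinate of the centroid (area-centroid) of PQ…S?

-328/147

Apply the shoelace formula. First the cross-terms c_i = x_i·y_{i+1} − x_{i+1}·y_i:
  99, 10, 14, 73  ⇒  2A = 196, A = 98.
Then Σ (x_i + x_{i+1})·c_i = -1312, so x̄ = -1312 / (6·98) = -328/147.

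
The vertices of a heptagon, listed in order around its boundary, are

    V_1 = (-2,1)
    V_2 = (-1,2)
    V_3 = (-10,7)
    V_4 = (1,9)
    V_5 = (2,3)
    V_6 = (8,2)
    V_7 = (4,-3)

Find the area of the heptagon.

Apply the shoelace (surveyor's) formula: 2A = Σ (x_i·y_{i+1} − x_{i+1}·y_i), indices taken mod 7.
Σ = (-3) + (13) + (-97) + (-15) + (-20) + (-32) + (-2) = -156
Area = |Σ|/2 = 78.

78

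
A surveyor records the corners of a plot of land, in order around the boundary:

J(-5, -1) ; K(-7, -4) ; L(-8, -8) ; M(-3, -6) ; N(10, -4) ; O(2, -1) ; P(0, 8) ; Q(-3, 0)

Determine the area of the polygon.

87

Cross-terms: 13, 24, 24, 72, -2, 16, 24, 3  ⇒  Σ = 174
Area = |Σ|/2 = 87.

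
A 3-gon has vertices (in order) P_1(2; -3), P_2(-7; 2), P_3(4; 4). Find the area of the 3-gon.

P_1→P_2: (2)(2) − (-7)(-3) = -17
P_2→P_3: (-7)(4) − (4)(2) = -36
P_3→P_1: (4)(-3) − (2)(4) = -20
Σ = -73
Area = |Σ|/2 = 36.5.

36.5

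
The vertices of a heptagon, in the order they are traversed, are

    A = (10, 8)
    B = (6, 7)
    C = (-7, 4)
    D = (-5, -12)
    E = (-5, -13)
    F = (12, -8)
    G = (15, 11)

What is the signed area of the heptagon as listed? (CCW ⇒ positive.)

331

Cross-terms: 22, 73, 104, 5, 196, 252, 10  ⇒  Σ = 662
Signed area = Σ/2 = 331 (positive ⇒ counter-clockwise traversal).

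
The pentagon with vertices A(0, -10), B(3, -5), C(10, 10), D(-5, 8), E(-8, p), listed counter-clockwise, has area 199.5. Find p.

-3

The doubled signed area Σ (x_i y_{i+1} − x_{i+1} y_i) is linear in p.
With p=0 it equals 384; the coefficient of p is -5 (from the two edges through E).
So -5·p + 384 = 2·199.5 = 399 ⇒ p = -3.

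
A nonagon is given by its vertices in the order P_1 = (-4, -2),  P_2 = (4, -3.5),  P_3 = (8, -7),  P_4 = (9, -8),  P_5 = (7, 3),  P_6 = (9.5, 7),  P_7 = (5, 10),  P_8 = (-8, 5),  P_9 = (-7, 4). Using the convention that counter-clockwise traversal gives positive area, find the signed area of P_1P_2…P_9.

161.25

Apply Gauss's area formula: 2A = Σ (x_i·y_{i+1} − x_{i+1}·y_i), indices taken mod 9.
Cross-terms: 22, 0, -1, 83, 20.5, 60, 105, 3, 30  ⇒  Σ = 322.5
Signed area = Σ/2 = 161.25 (positive ⇒ counter-clockwise traversal).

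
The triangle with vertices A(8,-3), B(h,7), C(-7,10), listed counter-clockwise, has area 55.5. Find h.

The doubled signed area Σ (x_i y_{i+1} − x_{i+1} y_i) is linear in h.
With h=0 it equals 46; the coefficient of h is 13 (from the two edges through B).
So 13·h + 46 = 2·55.5 = 111 ⇒ h = 5.

5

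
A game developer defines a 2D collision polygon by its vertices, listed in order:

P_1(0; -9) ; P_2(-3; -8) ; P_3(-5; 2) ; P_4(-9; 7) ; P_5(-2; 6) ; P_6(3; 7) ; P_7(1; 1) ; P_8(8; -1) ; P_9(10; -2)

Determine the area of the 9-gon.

Σ = (-27) + (-46) + (-17) + (-40) + (-32) + (-4) + (-9) + (-6) + (-90) = -271
Area = |Σ|/2 = 135.5.

135.5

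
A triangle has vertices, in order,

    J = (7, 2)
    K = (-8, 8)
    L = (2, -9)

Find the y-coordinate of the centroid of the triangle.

1/3

Apply the shoelace (surveyor's) formula. First the cross-terms c_i = x_i·y_{i+1} − x_{i+1}·y_i:
  72, 56, 67  ⇒  2A = 195, A = 97.5.
Then Σ (y_i + y_{i+1})·c_i = 195, so ȳ = 195 / (6·97.5) = 1/3.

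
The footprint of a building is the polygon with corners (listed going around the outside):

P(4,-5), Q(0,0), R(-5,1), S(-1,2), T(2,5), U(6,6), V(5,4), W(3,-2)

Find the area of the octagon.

35.5

Apply the surveyor's formula: 2A = Σ (x_i·y_{i+1} − x_{i+1}·y_i), indices taken mod 8.
Σ = (0) + (0) + (-9) + (-9) + (-18) + (-6) + (-22) + (-7) = -71
Area = |Σ|/2 = 35.5.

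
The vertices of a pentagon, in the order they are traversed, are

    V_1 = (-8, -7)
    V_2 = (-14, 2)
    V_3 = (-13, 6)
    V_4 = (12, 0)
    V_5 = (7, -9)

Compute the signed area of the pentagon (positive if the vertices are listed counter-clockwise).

Apply the shoelace formula: 2A = Σ (x_i·y_{i+1} − x_{i+1}·y_i), indices taken mod 5.
Σ = (-114) + (-58) + (-72) + (-108) + (-121) = -473
Signed area = Σ/2 = -236.5 (negative ⇒ clockwise traversal).

-236.5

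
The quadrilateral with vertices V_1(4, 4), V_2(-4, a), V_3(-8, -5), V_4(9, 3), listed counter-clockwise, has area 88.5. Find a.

Write out the shoelace sum; only the two edges meeting at V_2 involve a:
2·Area = [(4·a − (-4)·4) + ((-4)·(-5) − (-8)·a)] + 45
       = 12·a + 81 = 177
⇒ a = 8.

8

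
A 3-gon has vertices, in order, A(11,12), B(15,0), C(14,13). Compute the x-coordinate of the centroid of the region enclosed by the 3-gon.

40/3

Apply Gauss's area formula. First the cross-terms c_i = x_i·y_{i+1} − x_{i+1}·y_i:
  -180, 195, 25  ⇒  2A = 40, A = 20.
Then Σ (x_i + x_{i+1})·c_i = 1600, so x̄ = 1600 / (6·20) = 40/3.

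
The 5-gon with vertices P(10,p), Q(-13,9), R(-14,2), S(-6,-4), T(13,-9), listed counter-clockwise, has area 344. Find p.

Write out the shoelace sum; only the two edges meeting at P involve p:
2·Area = [(13·p − 10·(-9)) + (10·9 − (-13)·p)] + 274
       = 26·p + 454 = 688
⇒ p = 9.

9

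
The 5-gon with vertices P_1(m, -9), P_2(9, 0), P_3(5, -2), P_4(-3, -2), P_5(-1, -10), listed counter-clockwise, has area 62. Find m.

Write out the shoelace sum; only the two edges meeting at P_1 involve m:
2·Area = [((-1)·(-9) − m·(-10)) + (m·0 − 9·(-9))] + -6
       = 10·m + 84 = 124
⇒ m = 4.

4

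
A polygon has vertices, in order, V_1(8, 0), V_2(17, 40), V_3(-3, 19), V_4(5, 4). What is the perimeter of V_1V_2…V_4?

|V_1V_2| = √((9)² + (40)²) = √1681 = 41
|V_2V_3| = √((-20)² + (-21)²) = √841 = 29
|V_3V_4| = √((8)² + (-15)²) = √289 = 17
|V_4V_1| = √((3)² + (-4)²) = √25 = 5
Perimeter = 41 + 29 + 17 + 5 = 92.

92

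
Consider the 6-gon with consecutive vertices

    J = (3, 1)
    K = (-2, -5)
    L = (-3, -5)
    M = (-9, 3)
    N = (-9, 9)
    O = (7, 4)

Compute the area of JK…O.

115

J→K: (3)(-5) − (-2)(1) = -13
K→L: (-2)(-5) − (-3)(-5) = -5
L→M: (-3)(3) − (-9)(-5) = -54
M→N: (-9)(9) − (-9)(3) = -54
N→O: (-9)(4) − (7)(9) = -99
O→J: (7)(1) − (3)(4) = -5
Σ = -230
Area = |Σ|/2 = 115.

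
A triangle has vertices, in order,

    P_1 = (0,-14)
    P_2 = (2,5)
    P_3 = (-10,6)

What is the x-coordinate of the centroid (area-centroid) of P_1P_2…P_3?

Apply the surveyor's formula. First the cross-terms c_i = x_i·y_{i+1} − x_{i+1}·y_i:
  28, 62, 140  ⇒  2A = 230, A = 115.
Then Σ (x_i + x_{i+1})·c_i = -1840, so x̄ = -1840 / (6·115) = -8/3.

-8/3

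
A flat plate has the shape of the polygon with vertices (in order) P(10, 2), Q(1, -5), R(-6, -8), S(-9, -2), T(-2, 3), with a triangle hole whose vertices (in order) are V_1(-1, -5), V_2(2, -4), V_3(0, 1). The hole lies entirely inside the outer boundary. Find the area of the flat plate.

Outer boundary:
Apply the shoelace (surveyor's) formula: 2A = Σ (x_i·y_{i+1} − x_{i+1}·y_i), indices taken mod 5.
Σ = (-52) + (-38) + (-60) + (-31) + (-34) = -215
Area = |Σ|/2 = 107.5.
Hole:
Apply Gauss's area formula: 2A = Σ (x_i·y_{i+1} − x_{i+1}·y_i), indices taken mod 3.
Cross-terms: 14, 2, 1  ⇒  Σ = 17
Area = |Σ|/2 = 8.5.
Net area = 107.5 − 8.5 = 99.

99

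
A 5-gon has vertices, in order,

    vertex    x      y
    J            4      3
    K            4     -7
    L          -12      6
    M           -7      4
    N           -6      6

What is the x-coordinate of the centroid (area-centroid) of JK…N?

Apply the shoelace (surveyor's) formula. First the cross-terms c_i = x_i·y_{i+1} − x_{i+1}·y_i:
  -40, -60, -6, -18, -42  ⇒  2A = -166, A = -83.
Then Σ (x_i + x_{i+1})·c_i = 592, so x̄ = 592 / (6·(-83)) = -296/249.

-296/249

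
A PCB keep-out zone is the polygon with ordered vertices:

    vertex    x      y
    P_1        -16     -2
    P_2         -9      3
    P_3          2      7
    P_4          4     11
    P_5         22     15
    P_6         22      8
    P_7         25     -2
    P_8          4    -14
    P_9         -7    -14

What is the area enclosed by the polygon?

713.5

Σ = (-66) + (-69) + (-6) + (-182) + (-154) + (-244) + (-342) + (-154) + (-210) = -1427
Area = |Σ|/2 = 713.5.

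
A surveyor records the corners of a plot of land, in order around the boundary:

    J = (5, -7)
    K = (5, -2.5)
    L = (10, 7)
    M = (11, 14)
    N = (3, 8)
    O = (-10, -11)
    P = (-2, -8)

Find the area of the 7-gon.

Apply the shoelace (surveyor's) formula: 2A = Σ (x_i·y_{i+1} − x_{i+1}·y_i), indices taken mod 7.
Cross-terms: 22.5, 60, 63, 46, 47, 58, 54  ⇒  Σ = 350.5
Area = |Σ|/2 = 175.25.

175.25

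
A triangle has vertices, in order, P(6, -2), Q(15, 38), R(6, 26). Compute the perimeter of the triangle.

|PQ| = √((9)² + (40)²) = √1681 = 41
|QR| = √((-9)² + (-12)²) = √225 = 15
|RP| = √((0)² + (-28)²) = √784 = 28
Perimeter = 41 + 15 + 28 = 84.

84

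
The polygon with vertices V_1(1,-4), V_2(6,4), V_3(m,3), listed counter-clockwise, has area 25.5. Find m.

-1

Write out the shoelace sum; only the two edges meeting at V_3 involve m:
2·Area = [(6·3 − m·4) + (m·(-4) − 1·3)] + 28
       = -8·m + 43 = 51
⇒ m = -1.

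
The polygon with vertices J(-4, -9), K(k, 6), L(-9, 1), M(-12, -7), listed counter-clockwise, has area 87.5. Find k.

-1

The doubled signed area Σ (x_i y_{i+1} − x_{i+1} y_i) is linear in k.
With k=0 it equals 185; the coefficient of k is 10 (from the two edges through K).
So 10·k + 185 = 2·87.5 = 175 ⇒ k = -1.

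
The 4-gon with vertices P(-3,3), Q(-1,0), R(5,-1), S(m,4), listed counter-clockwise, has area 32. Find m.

7

The doubled signed area Σ (x_i y_{i+1} − x_{i+1} y_i) is linear in m.
With m=0 it equals 36; the coefficient of m is 4 (from the two edges through S).
So 4·m + 36 = 2·32 = 64 ⇒ m = 7.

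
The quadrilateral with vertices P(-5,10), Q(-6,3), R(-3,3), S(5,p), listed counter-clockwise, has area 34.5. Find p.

-1

The doubled signed area Σ (x_i y_{i+1} − x_{i+1} y_i) is linear in p.
With p=0 it equals 71; the coefficient of p is 2 (from the two edges through S).
So 2·p + 71 = 2·34.5 = 69 ⇒ p = -1.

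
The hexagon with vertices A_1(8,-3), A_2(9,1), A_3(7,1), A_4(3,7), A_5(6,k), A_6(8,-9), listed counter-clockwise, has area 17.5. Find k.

0

Write out the shoelace sum; only the two edges meeting at A_5 involve k:
2·Area = [(3·k − 6·7) + (6·(-9) − 8·k)] + 131
       = -5·k + 35 = 35
⇒ k = 0.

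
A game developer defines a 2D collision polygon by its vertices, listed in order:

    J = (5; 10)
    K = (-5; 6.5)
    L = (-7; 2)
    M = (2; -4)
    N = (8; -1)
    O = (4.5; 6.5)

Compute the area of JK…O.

120.5

Apply the shoelace formula: 2A = Σ (x_i·y_{i+1} − x_{i+1}·y_i), indices taken mod 6.
Σ = (82.5) + (35.5) + (24) + (30) + (56.5) + (12.5) = 241
Area = |Σ|/2 = 120.5.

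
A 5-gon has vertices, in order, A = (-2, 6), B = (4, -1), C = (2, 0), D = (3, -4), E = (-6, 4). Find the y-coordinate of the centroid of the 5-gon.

Apply the shoelace (surveyor's) formula. First the cross-terms c_i = x_i·y_{i+1} − x_{i+1}·y_i:
  -22, 2, -8, -12, -28  ⇒  2A = -68, A = -34.
Then Σ (y_i + y_{i+1})·c_i = -360, so ȳ = -360 / (6·(-34)) = 30/17.

30/17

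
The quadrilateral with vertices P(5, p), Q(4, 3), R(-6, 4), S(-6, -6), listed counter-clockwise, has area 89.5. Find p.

The doubled signed area Σ (x_i y_{i+1} − x_{i+1} y_i) is linear in p.
With p=0 it equals 139; the coefficient of p is -10 (from the two edges through P).
So -10·p + 139 = 2·89.5 = 179 ⇒ p = -4.

-4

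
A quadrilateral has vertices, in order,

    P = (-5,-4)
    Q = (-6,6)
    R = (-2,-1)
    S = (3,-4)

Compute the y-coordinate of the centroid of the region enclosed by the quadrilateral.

-61/57

Apply the shoelace (surveyor's) formula. First the cross-terms c_i = x_i·y_{i+1} − x_{i+1}·y_i:
  -54, 18, 11, -32  ⇒  2A = -57, A = -28.5.
Then Σ (y_i + y_{i+1})·c_i = 183, so ȳ = 183 / (6·(-28.5)) = -61/57.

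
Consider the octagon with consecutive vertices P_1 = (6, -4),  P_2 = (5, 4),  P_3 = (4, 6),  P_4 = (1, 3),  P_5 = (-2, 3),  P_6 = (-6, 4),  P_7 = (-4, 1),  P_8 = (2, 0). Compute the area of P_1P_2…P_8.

P_1→P_2: (6)(4) − (5)(-4) = 44
P_2→P_3: (5)(6) − (4)(4) = 14
P_3→P_4: (4)(3) − (1)(6) = 6
P_4→P_5: (1)(3) − (-2)(3) = 9
P_5→P_6: (-2)(4) − (-6)(3) = 10
P_6→P_7: (-6)(1) − (-4)(4) = 10
P_7→P_8: (-4)(0) − (2)(1) = -2
P_8→P_1: (2)(-4) − (6)(0) = -8
Σ = 83
Area = |Σ|/2 = 41.5.

41.5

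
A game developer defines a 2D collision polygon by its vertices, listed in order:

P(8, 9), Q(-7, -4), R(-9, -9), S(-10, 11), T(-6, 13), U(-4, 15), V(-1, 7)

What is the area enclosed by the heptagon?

Apply the surveyor's formula: 2A = Σ (x_i·y_{i+1} − x_{i+1}·y_i), indices taken mod 7.
Σ = (31) + (27) + (-189) + (-64) + (-38) + (-13) + (-65) = -311
Area = |Σ|/2 = 155.5.

155.5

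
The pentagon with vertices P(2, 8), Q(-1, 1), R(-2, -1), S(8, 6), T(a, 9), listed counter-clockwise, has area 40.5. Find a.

Write out the shoelace sum; only the two edges meeting at T involve a:
2·Area = [(8·9 − a·6) + (a·8 − 2·9)] + 9
       = 2·a + 63 = 81
⇒ a = 9.

9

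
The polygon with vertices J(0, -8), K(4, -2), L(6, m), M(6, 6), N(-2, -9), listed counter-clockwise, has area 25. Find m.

The doubled signed area Σ (x_i y_{i+1} − x_{i+1} y_i) is linear in m.
With m=0 it equals 54; the coefficient of m is -2 (from the two edges through L).
So -2·m + 54 = 2·25 = 50 ⇒ m = 2.

2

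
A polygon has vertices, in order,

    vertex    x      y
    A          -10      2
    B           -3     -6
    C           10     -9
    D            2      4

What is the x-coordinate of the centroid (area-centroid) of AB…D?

Apply Gauss's area formula. First the cross-terms c_i = x_i·y_{i+1} − x_{i+1}·y_i:
  66, 87, 58, 44  ⇒  2A = 255, A = 127.5.
Then Σ (x_i + x_{i+1})·c_i = 95, so x̄ = 95 / (6·127.5) = 19/153.

19/153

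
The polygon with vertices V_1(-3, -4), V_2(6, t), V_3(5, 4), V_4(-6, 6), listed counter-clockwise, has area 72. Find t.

The doubled signed area Σ (x_i y_{i+1} − x_{i+1} y_i) is linear in t.
With t=0 it equals 144; the coefficient of t is -8 (from the two edges through V_2).
So -8·t + 144 = 2·72 = 144 ⇒ t = 0.

0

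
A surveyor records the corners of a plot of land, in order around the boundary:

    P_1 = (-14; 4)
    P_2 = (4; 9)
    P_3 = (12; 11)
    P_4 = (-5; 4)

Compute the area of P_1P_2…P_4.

Σ = (-142) + (-64) + (103) + (36) = -67
Area = |Σ|/2 = 33.5.

33.5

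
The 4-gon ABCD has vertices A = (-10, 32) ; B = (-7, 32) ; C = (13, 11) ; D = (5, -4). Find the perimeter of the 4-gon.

88

|AB| = √((3)² + (0)²) = √9 = 3
|BC| = √((20)² + (-21)²) = √841 = 29
|CD| = √((-8)² + (-15)²) = √289 = 17
|DA| = √((-15)² + (36)²) = √1521 = 39
Perimeter = 3 + 29 + 17 + 39 = 88.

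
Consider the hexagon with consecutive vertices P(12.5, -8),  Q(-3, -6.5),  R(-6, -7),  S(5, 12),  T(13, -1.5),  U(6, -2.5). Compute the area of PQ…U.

Apply Gauss's area formula: 2A = Σ (x_i·y_{i+1} − x_{i+1}·y_i), indices taken mod 6.
Σ = (-105.25) + (-18) + (-37) + (-163.5) + (-23.5) + (-16.75) = -364
Area = |Σ|/2 = 182.

182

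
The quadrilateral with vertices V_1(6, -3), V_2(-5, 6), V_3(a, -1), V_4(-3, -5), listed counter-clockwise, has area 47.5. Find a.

Write out the shoelace sum; only the two edges meeting at V_3 involve a:
2·Area = [((-5)·(-1) − a·6) + (a·(-5) − (-3)·(-1))] + 60
       = -11·a + 62 = 95
⇒ a = -3.

-3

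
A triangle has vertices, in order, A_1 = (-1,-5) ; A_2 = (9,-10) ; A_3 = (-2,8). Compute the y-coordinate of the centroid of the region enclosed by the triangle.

Apply the surveyor's formula. First the cross-terms c_i = x_i·y_{i+1} − x_{i+1}·y_i:
  55, 52, 18  ⇒  2A = 125, A = 62.5.
Then Σ (y_i + y_{i+1})·c_i = -875, so ȳ = -875 / (6·62.5) = -7/3.

-7/3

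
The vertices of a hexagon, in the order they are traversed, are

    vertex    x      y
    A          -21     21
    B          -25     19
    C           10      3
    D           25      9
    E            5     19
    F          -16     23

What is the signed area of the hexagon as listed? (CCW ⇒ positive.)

436

Apply the shoelace (surveyor's) formula: 2A = Σ (x_i·y_{i+1} − x_{i+1}·y_i), indices taken mod 6.
Σ = (126) + (-265) + (15) + (430) + (419) + (147) = 872
Signed area = Σ/2 = 436 (positive ⇒ counter-clockwise traversal).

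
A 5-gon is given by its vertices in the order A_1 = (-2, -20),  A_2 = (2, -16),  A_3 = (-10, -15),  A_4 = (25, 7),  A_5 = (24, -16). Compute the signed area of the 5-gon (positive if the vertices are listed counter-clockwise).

-446.5

Apply the surveyor's formula: 2A = Σ (x_i·y_{i+1} − x_{i+1}·y_i), indices taken mod 5.
A_1→A_2: (-2)(-16) − (2)(-20) = 72
A_2→A_3: (2)(-15) − (-10)(-16) = -190
A_3→A_4: (-10)(7) − (25)(-15) = 305
A_4→A_5: (25)(-16) − (24)(7) = -568
A_5→A_1: (24)(-20) − (-2)(-16) = -512
Σ = -893
Signed area = Σ/2 = -446.5 (negative ⇒ clockwise traversal).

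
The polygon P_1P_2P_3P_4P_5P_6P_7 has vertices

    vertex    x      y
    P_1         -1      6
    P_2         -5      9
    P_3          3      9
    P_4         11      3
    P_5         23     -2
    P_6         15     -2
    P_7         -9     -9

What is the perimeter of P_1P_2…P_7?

86

|P_1P_2| = √((-4)² + (3)²) = √25 = 5
|P_2P_3| = √((8)² + (0)²) = √64 = 8
|P_3P_4| = √((8)² + (-6)²) = √100 = 10
|P_4P_5| = √((12)² + (-5)²) = √169 = 13
|P_5P_6| = √((-8)² + (0)²) = √64 = 8
|P_6P_7| = √((-24)² + (-7)²) = √625 = 25
|P_7P_1| = √((8)² + (15)²) = √289 = 17
Perimeter = 5 + 8 + 10 + 13 + 8 + 25 + 17 = 86.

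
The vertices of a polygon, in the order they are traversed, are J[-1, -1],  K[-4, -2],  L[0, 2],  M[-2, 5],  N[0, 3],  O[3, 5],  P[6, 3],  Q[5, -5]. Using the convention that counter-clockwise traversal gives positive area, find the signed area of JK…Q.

-48.5

Apply the shoelace (surveyor's) formula: 2A = Σ (x_i·y_{i+1} − x_{i+1}·y_i), indices taken mod 8.
Σ = (-2) + (-8) + (4) + (-6) + (-9) + (-21) + (-45) + (-10) = -97
Signed area = Σ/2 = -48.5 (negative ⇒ clockwise traversal).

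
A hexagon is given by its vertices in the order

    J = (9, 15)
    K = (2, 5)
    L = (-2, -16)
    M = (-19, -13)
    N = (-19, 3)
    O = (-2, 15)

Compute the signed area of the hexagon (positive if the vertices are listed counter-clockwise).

Apply Gauss's area formula: 2A = Σ (x_i·y_{i+1} − x_{i+1}·y_i), indices taken mod 6.
Cross-terms: 15, -22, -278, -304, -279, -165  ⇒  Σ = -1033
Signed area = Σ/2 = -516.5 (negative ⇒ clockwise traversal).

-516.5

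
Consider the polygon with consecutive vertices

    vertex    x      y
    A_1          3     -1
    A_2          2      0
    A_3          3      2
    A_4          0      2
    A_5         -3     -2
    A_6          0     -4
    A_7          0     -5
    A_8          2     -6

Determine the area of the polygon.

Σ = (2) + (4) + (6) + (6) + (12) + (0) + (10) + (16) = 56
Area = |Σ|/2 = 28.

28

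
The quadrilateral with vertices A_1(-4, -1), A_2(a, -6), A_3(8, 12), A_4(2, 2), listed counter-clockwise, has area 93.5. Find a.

The doubled signed area Σ (x_i y_{i+1} − x_{i+1} y_i) is linear in a.
With a=0 it equals 70; the coefficient of a is 13 (from the two edges through A_2).
So 13·a + 70 = 2·93.5 = 187 ⇒ a = 9.

9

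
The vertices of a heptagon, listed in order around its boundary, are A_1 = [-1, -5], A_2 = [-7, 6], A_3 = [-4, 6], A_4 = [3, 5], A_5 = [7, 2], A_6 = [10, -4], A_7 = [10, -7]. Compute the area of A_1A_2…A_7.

Apply the shoelace (surveyor's) formula: 2A = Σ (x_i·y_{i+1} − x_{i+1}·y_i), indices taken mod 7.
Σ = (-41) + (-18) + (-38) + (-29) + (-48) + (-30) + (-57) = -261
Area = |Σ|/2 = 130.5.

130.5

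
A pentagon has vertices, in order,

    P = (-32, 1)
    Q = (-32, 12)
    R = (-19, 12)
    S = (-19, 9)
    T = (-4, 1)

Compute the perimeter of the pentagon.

|PQ| = √((0)² + (11)²) = √121 = 11
|QR| = √((13)² + (0)²) = √169 = 13
|RS| = √((0)² + (-3)²) = √9 = 3
|ST| = √((15)² + (-8)²) = √289 = 17
|TP| = √((-28)² + (0)²) = √784 = 28
Perimeter = 11 + 13 + 3 + 17 + 28 = 72.

72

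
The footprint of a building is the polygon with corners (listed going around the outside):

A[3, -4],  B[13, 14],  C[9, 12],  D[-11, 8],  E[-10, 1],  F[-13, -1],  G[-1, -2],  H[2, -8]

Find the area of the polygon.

Apply the shoelace formula: 2A = Σ (x_i·y_{i+1} − x_{i+1}·y_i), indices taken mod 8.
Σ = (94) + (30) + (204) + (69) + (23) + (25) + (12) + (16) = 473
Area = |Σ|/2 = 236.5.

236.5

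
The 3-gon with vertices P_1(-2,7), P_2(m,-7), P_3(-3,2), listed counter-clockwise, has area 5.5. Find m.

The doubled signed area Σ (x_i y_{i+1} − x_{i+1} y_i) is linear in m.
With m=0 it equals -24; the coefficient of m is -5 (from the two edges through P_2).
So -5·m + -24 = 2·5.5 = 11 ⇒ m = -7.

-7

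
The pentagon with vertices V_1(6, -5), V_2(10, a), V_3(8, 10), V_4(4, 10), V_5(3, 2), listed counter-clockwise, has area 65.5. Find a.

Write out the shoelace sum; only the two edges meeting at V_2 involve a:
2·Area = [(6·a − 10·(-5)) + (10·10 − 8·a)] + -9
       = -2·a + 141 = 131
⇒ a = 5.

5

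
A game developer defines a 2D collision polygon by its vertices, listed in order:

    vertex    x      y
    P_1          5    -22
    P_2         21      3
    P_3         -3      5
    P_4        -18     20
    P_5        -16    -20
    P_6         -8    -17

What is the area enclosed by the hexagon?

Apply Gauss's area formula: 2A = Σ (x_i·y_{i+1} − x_{i+1}·y_i), indices taken mod 6.
Σ = (477) + (114) + (30) + (680) + (112) + (261) = 1674
Area = |Σ|/2 = 837.

837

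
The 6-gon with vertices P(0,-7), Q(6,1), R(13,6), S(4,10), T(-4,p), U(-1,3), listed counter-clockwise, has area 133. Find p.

12

Write out the shoelace sum; only the two edges meeting at T involve p:
2·Area = [(4·p − (-4)·10) + ((-4)·3 − (-1)·p)] + 178
       = 5·p + 206 = 266
⇒ p = 12.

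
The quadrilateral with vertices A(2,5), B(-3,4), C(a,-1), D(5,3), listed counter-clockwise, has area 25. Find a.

0

The doubled signed area Σ (x_i y_{i+1} − x_{i+1} y_i) is linear in a.
With a=0 it equals 50; the coefficient of a is -1 (from the two edges through C).
So -1·a + 50 = 2·25 = 50 ⇒ a = 0.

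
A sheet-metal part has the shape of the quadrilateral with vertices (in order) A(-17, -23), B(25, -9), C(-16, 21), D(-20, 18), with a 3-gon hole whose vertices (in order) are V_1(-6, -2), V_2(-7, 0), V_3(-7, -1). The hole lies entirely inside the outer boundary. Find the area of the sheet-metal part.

1003

Outer boundary:
Apply Gauss's area formula: 2A = Σ (x_i·y_{i+1} − x_{i+1}·y_i), indices taken mod 4.
A→B: (-17)(-9) − (25)(-23) = 728
B→C: (25)(21) − (-16)(-9) = 381
C→D: (-16)(18) − (-20)(21) = 132
D→A: (-20)(-23) − (-17)(18) = 766
Σ = 2007
Area = |Σ|/2 = 1003.5.
Hole:
V_1→V_2: (-6)(0) − (-7)(-2) = -14
V_2→V_3: (-7)(-1) − (-7)(0) = 7
V_3→V_1: (-7)(-2) − (-6)(-1) = 8
Σ = 1
Area = |Σ|/2 = 0.5.
Net area = 1003.5 − 0.5 = 1003.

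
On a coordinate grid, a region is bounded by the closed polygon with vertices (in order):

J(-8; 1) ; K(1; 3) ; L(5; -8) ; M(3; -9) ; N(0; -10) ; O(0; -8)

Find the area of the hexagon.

Apply the surveyor's formula: 2A = Σ (x_i·y_{i+1} − x_{i+1}·y_i), indices taken mod 6.
J→K: (-8)(3) − (1)(1) = -25
K→L: (1)(-8) − (5)(3) = -23
L→M: (5)(-9) − (3)(-8) = -21
M→N: (3)(-10) − (0)(-9) = -30
N→O: (0)(-8) − (0)(-10) = 0
O→J: (0)(1) − (-8)(-8) = -64
Σ = -163
Area = |Σ|/2 = 81.5.

81.5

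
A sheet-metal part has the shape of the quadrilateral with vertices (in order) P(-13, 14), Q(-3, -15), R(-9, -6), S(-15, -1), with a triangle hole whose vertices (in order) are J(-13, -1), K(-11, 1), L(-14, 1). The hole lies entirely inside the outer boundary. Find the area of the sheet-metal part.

Outer boundary:
Apply the shoelace formula: 2A = Σ (x_i·y_{i+1} − x_{i+1}·y_i), indices taken mod 4.
P→Q: (-13)(-15) − (-3)(14) = 237
Q→R: (-3)(-6) − (-9)(-15) = -117
R→S: (-9)(-1) − (-15)(-6) = -81
S→P: (-15)(14) − (-13)(-1) = -223
Σ = -184
Area = |Σ|/2 = 92.
Hole:
J→K: (-13)(1) − (-11)(-1) = -24
K→L: (-11)(1) − (-14)(1) = 3
L→J: (-14)(-1) − (-13)(1) = 27
Σ = 6
Area = |Σ|/2 = 3.
Net area = 92 − 3 = 89.

89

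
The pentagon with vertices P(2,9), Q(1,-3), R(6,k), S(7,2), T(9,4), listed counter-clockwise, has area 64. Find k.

Write out the shoelace sum; only the two edges meeting at R involve k:
2·Area = [(1·k − 6·(-3)) + (6·2 − 7·k)] + 68
       = -6·k + 98 = 128
⇒ k = -5.

-5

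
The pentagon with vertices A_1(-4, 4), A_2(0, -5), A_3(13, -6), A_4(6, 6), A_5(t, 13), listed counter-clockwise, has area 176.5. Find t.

Write out the shoelace sum; only the two edges meeting at A_5 involve t:
2·Area = [(6·13 − t·6) + (t·4 − (-4)·13)] + 199
       = -2·t + 329 = 353
⇒ t = -12.

-12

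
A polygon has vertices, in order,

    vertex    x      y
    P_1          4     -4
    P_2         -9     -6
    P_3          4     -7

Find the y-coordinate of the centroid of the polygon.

Apply the shoelace (surveyor's) formula. First the cross-terms c_i = x_i·y_{i+1} − x_{i+1}·y_i:
  -60, 87, 12  ⇒  2A = 39, A = 19.5.
Then Σ (y_i + y_{i+1})·c_i = -663, so ȳ = -663 / (6·19.5) = -17/3.

-17/3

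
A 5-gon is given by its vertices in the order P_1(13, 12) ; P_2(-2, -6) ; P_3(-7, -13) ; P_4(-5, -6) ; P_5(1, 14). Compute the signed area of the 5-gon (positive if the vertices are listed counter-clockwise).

Σ = (-54) + (-16) + (-23) + (-64) + (-170) = -327
Signed area = Σ/2 = -163.5 (negative ⇒ clockwise traversal).

-163.5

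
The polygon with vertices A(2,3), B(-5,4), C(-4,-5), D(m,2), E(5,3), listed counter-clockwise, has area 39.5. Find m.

The doubled signed area Σ (x_i y_{i+1} − x_{i+1} y_i) is linear in m.
With m=0 it equals 55; the coefficient of m is 8 (from the two edges through D).
So 8·m + 55 = 2·39.5 = 79 ⇒ m = 3.

3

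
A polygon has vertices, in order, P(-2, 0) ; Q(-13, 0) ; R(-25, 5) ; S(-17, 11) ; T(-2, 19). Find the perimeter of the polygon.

70

|PQ| = √((-11)² + (0)²) = √121 = 11
|QR| = √((-12)² + (5)²) = √169 = 13
|RS| = √((8)² + (6)²) = √100 = 10
|ST| = √((15)² + (8)²) = √289 = 17
|TP| = √((0)² + (-19)²) = √361 = 19
Perimeter = 11 + 13 + 10 + 17 + 19 = 70.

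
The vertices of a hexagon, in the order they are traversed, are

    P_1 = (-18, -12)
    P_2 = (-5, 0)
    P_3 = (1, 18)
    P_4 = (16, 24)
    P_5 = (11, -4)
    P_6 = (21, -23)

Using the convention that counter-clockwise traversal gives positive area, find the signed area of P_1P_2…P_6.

Apply the surveyor's formula: 2A = Σ (x_i·y_{i+1} − x_{i+1}·y_i), indices taken mod 6.
Cross-terms: -60, -90, -264, -328, -169, -666  ⇒  Σ = -1577
Signed area = Σ/2 = -788.5 (negative ⇒ clockwise traversal).

-788.5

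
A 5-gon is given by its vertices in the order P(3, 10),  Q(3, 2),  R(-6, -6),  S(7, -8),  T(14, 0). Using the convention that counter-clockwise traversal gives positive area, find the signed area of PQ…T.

Apply the shoelace formula: 2A = Σ (x_i·y_{i+1} − x_{i+1}·y_i), indices taken mod 5.
Cross-terms: -24, -6, 90, 112, 140  ⇒  Σ = 312
Signed area = Σ/2 = 156 (positive ⇒ counter-clockwise traversal).

156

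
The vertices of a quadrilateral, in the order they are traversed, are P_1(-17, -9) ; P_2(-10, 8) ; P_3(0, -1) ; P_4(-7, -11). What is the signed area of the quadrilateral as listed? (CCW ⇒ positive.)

-173.5

Apply the surveyor's formula: 2A = Σ (x_i·y_{i+1} − x_{i+1}·y_i), indices taken mod 4.
P_1→P_2: (-17)(8) − (-10)(-9) = -226
P_2→P_3: (-10)(-1) − (0)(8) = 10
P_3→P_4: (0)(-11) − (-7)(-1) = -7
P_4→P_1: (-7)(-9) − (-17)(-11) = -124
Σ = -347
Signed area = Σ/2 = -173.5 (negative ⇒ clockwise traversal).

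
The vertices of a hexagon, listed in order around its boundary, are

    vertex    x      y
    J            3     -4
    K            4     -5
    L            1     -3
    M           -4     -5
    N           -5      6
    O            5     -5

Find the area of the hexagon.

Apply the shoelace formula: 2A = Σ (x_i·y_{i+1} − x_{i+1}·y_i), indices taken mod 6.
Σ = (1) + (-7) + (-17) + (-49) + (-5) + (-5) = -82
Area = |Σ|/2 = 41.

41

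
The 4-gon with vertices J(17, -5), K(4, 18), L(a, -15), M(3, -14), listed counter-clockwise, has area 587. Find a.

The doubled signed area Σ (x_i y_{i+1} − x_{i+1} y_i) is linear in a.
With a=0 it equals 534; the coefficient of a is -32 (from the two edges through L).
So -32·a + 534 = 2·587 = 1174 ⇒ a = -20.

-20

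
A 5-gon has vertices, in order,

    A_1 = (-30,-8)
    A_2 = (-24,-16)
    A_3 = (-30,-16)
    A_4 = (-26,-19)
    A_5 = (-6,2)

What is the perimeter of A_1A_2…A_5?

76

|A_1A_2| = √((6)² + (-8)²) = √100 = 10
|A_2A_3| = √((-6)² + (0)²) = √36 = 6
|A_3A_4| = √((4)² + (-3)²) = √25 = 5
|A_4A_5| = √((20)² + (21)²) = √841 = 29
|A_5A_1| = √((-24)² + (-10)²) = √676 = 26
Perimeter = 10 + 6 + 5 + 29 + 26 = 76.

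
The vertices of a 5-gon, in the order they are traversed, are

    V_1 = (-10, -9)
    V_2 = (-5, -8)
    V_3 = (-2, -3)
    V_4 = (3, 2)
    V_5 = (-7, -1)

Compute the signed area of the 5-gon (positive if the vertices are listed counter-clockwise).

51.5

Σ = (35) + (-1) + (5) + (11) + (53) = 103
Signed area = Σ/2 = 51.5 (positive ⇒ counter-clockwise traversal).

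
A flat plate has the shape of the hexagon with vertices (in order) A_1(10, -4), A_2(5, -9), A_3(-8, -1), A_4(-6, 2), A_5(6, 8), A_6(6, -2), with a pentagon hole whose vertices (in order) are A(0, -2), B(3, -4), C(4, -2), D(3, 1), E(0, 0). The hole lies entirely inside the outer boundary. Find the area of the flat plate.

133.5

Outer boundary:
Apply the shoelace formula: 2A = Σ (x_i·y_{i+1} − x_{i+1}·y_i), indices taken mod 6.
Cross-terms: -70, -77, -22, -60, -60, -4  ⇒  Σ = -293
Area = |Σ|/2 = 146.5.
Hole:
Apply Gauss's area formula: 2A = Σ (x_i·y_{i+1} − x_{i+1}·y_i), indices taken mod 5.
Cross-terms: 6, 10, 10, 0, 0  ⇒  Σ = 26
Area = |Σ|/2 = 13.
Net area = 146.5 − 13 = 133.5.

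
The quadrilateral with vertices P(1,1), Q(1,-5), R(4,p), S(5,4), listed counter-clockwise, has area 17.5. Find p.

Write out the shoelace sum; only the two edges meeting at R involve p:
2·Area = [(1·p − 4·(-5)) + (4·4 − 5·p)] + -5
       = -4·p + 31 = 35
⇒ p = -1.

-1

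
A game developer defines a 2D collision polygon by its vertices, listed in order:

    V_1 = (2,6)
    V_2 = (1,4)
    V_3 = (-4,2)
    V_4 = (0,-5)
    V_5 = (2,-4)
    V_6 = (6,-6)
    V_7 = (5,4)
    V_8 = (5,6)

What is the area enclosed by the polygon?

72

Apply the surveyor's formula: 2A = Σ (x_i·y_{i+1} − x_{i+1}·y_i), indices taken mod 8.
Cross-terms: 2, 18, 20, 10, 12, 54, 10, 18  ⇒  Σ = 144
Area = |Σ|/2 = 72.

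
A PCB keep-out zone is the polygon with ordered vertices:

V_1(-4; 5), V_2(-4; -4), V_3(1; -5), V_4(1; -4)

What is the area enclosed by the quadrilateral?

25

Apply Gauss's area formula: 2A = Σ (x_i·y_{i+1} − x_{i+1}·y_i), indices taken mod 4.
Σ = (36) + (24) + (1) + (-11) = 50
Area = |Σ|/2 = 25.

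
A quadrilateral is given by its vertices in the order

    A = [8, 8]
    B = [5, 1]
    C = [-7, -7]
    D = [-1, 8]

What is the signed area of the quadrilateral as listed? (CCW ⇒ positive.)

-97.5

Σ = (-32) + (-28) + (-63) + (-72) = -195
Signed area = Σ/2 = -97.5 (negative ⇒ clockwise traversal).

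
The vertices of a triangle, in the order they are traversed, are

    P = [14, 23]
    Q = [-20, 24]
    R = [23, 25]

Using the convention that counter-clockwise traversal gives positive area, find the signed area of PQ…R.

-38.5

Apply the shoelace (surveyor's) formula: 2A = Σ (x_i·y_{i+1} − x_{i+1}·y_i), indices taken mod 3.
Cross-terms: 796, -1052, 179  ⇒  Σ = -77
Signed area = Σ/2 = -38.5 (negative ⇒ clockwise traversal).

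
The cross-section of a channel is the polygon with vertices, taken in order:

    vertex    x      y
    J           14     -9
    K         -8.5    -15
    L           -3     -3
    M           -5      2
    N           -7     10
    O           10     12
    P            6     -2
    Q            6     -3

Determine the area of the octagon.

Σ = (-286.5) + (-19.5) + (-21) + (-36) + (-184) + (-92) + (-6) + (-12) = -657
Area = |Σ|/2 = 328.5.

328.5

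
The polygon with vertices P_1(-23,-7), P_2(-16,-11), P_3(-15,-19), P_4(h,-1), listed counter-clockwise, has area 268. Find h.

Write out the shoelace sum; only the two edges meeting at P_4 involve h:
2·Area = [((-15)·(-1) − h·(-19)) + (h·(-7) − (-23)·(-1))] + 280
       = 12·h + 272 = 536
⇒ h = 22.

22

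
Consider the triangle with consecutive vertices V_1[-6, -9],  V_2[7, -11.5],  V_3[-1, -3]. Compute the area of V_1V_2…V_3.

Apply the surveyor's formula: 2A = Σ (x_i·y_{i+1} − x_{i+1}·y_i), indices taken mod 3.
Σ = (132) + (-32.5) + (-9) = 90.5
Area = |Σ|/2 = 45.25.

45.25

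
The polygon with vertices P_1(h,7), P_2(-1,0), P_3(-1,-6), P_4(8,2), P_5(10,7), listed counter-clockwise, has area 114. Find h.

The doubled signed area Σ (x_i y_{i+1} − x_{i+1} y_i) is linear in h.
With h=0 it equals 165; the coefficient of h is -7 (from the two edges through P_1).
So -7·h + 165 = 2·114 = 228 ⇒ h = -9.

-9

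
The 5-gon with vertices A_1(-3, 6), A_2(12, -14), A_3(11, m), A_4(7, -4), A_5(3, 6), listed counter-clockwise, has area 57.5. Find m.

The doubled signed area Σ (x_i y_{i+1} − x_{i+1} y_i) is linear in m.
With m=0 it equals 170; the coefficient of m is 5 (from the two edges through A_3).
So 5·m + 170 = 2·57.5 = 115 ⇒ m = -11.

-11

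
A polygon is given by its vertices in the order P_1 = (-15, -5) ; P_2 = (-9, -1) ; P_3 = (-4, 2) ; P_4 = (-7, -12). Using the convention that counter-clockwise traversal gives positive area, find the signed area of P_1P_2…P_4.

Σ = (-30) + (-22) + (62) + (-145) = -135
Signed area = Σ/2 = -67.5 (negative ⇒ clockwise traversal).

-67.5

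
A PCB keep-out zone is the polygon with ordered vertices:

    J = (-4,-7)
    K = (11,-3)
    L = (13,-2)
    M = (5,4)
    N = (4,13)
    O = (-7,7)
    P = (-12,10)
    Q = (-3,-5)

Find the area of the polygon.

220.5

Apply the shoelace (surveyor's) formula: 2A = Σ (x_i·y_{i+1} − x_{i+1}·y_i), indices taken mod 8.
Cross-terms: 89, 17, 62, 49, 119, 14, 90, 1  ⇒  Σ = 441
Area = |Σ|/2 = 220.5.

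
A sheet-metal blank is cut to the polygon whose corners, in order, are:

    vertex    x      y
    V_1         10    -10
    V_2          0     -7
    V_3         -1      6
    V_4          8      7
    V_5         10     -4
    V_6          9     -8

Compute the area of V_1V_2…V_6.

Apply Gauss's area formula: 2A = Σ (x_i·y_{i+1} − x_{i+1}·y_i), indices taken mod 6.
V_1→V_2: (10)(-7) − (0)(-10) = -70
V_2→V_3: (0)(6) − (-1)(-7) = -7
V_3→V_4: (-1)(7) − (8)(6) = -55
V_4→V_5: (8)(-4) − (10)(7) = -102
V_5→V_6: (10)(-8) − (9)(-4) = -44
V_6→V_1: (9)(-10) − (10)(-8) = -10
Σ = -288
Area = |Σ|/2 = 144.

144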